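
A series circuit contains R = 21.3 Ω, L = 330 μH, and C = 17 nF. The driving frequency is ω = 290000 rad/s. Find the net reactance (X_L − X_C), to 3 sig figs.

X_L = ωL = 95.7 Ω
X_C = 1/(ωC) = 203 Ω
X = 95.7 − 203 = -107 Ω

-107 Ω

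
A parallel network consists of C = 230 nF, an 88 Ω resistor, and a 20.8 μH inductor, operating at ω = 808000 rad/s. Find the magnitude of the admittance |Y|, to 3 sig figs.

X_L = ωL = 16.8 Ω
X_C = 1/(ωC) = 5.38 Ω
Parallel: admittances add. Y = 1/R + 1/(jωL) + jωC
Y = (0.0114 + j0.126) S
|Y| = 0.127 S → |Z| = 1/|Y| = 7.88 Ω, ∠Z = −∠Y = -84.9°

127 mS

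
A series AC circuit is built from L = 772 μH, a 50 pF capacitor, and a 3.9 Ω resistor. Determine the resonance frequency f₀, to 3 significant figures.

810 kHz

ω₀ = 1/√(LC) = 1/√(0.000772 × 5e-11) = 5.09e+06 rad/s
f₀ = ω₀/(2π) = 810 kHz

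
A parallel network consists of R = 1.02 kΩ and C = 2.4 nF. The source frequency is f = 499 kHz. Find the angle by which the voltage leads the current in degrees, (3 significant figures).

ω = 2πf = 3.135e+06 rad/s
X_C = 1/(ωC) = 133 Ω
Parallel: admittances add. Y = 1/R + jωC
Y = (0.000980 + j0.00752) S
|Y| = 0.00759 S → |Z| = 1/|Y| = 132 Ω, ∠Z = −∠Y = -82.6°

-82.6°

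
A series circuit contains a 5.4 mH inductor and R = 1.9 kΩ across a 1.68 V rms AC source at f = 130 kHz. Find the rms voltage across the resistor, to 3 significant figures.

ω = 2πf = 816800 rad/s
X_L = ωL = 4410 Ω
Z = 1900 + j4410 Ω
|Z| = √(1900² + 4410²) = 4800 Ω
I = V/|Z| = 350 μA
V_R = I·|Z_R| = 0.000350 × 1900 = 0.665 V

0.665 V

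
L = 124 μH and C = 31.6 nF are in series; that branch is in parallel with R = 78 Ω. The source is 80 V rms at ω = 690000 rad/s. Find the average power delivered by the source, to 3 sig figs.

82.1 W

X_L = ωL = 85.6 Ω
X_C = 1/(ωC) = 45.9 Ω
Branch 1: Z₁ = R = 78.0 Ω
Branch 2 (series LC): Z₂ = j(X_L − X_C) = j39.7 Ω
Parallel: Z = Z₁Z₂/(Z₁+Z₂), |Z| = 35.4 Ω, ∠Z = 63.0°
I = V/|Z| = 2.26 A
P = VI cos φ = 80 × 2.26 × cos(63.0°) = 82.1 W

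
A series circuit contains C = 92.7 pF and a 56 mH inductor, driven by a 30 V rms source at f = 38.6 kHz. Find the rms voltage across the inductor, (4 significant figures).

ω = 2πf = 242500 rad/s
X_L = ωL = 13580 Ω
X_C = 1/(ωC) = 44480 Ω
Net reactance X = X_L − X_C = -30900 Ω
Z = − j30900 Ω
|Z| = √(0² + 30900²) = 30900 Ω
I = V/|Z| = 971.0 μA
V_L = I·|Z_L| = 0.0009710 × 13580 = 13.19 V

13.19 V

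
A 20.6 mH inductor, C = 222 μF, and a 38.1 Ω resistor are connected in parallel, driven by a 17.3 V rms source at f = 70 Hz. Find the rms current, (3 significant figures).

505 mA

ω = 2πf = 439.8 rad/s
X_L = ωL = 9.06 Ω
X_C = 1/(ωC) = 10.2 Ω
Parallel: admittances add. Y = 1/R + 1/(jωL) + jωC
Y = (0.0262 − j0.0127) S
|Y| = 0.0292 S → |Z| = 1/|Y| = 34.3 Ω, ∠Z = −∠Y = 25.9°
I = V/|Z| = 17.3/34.3 = 505 mA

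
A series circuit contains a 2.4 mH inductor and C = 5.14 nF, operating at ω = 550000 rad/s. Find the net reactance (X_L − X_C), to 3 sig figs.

X_L = ωL = 1320 Ω
X_C = 1/(ωC) = 354 Ω
X = 1320 − 354 = 966 Ω

966 Ω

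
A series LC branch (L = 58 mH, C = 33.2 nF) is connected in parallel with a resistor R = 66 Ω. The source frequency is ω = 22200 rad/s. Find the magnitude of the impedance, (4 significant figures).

X_L = ωL = 1288 Ω
X_C = 1/(ωC) = 1357 Ω
Branch 1: Z₁ = R = 66.00 Ω
Branch 2 (series LC): Z₂ = j(X_L − X_C) = −j69.18 Ω
Parallel: Z = Z₁Z₂/(Z₁+Z₂), |Z| = 47.75 Ω, ∠Z = -43.65°

47.75 Ω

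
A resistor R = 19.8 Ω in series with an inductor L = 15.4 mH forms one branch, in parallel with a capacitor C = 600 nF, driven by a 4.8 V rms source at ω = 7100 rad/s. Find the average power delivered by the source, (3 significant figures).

36.9 mW

X_L = ωL = 109 Ω
X_C = 1/(ωC) = 235 Ω
Branch 1 (R+jX_L): Z₁ = 19.8 + j109 Ω, |Z₁| = 111 Ω
Branch 2 (−jX_C): Z₂ = −j235 Ω
Parallel: Z = Z₁Z₂/(Z₁+Z₂), |Z| = 205 Ω, ∠Z = 70.8°
I = V/|Z| = 23.4 mA
P = VI cos φ = 4.8 × 0.0234 × cos(70.8°) = 36.9 mW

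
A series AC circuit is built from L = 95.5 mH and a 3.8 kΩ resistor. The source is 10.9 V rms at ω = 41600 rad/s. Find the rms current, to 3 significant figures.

X_L = ωL = 3970 Ω
Z = 3800 + j3970 Ω
|Z| = √(3800² + 3970²) = 5500 Ω
I = V/|Z| = 10.9/5500 = 1.98 mA

1.98 mA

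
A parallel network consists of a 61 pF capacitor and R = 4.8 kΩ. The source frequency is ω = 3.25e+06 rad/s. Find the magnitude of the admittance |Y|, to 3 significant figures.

X_C = 1/(ωC) = 5040 Ω
Parallel: admittances add. Y = 1/R + jωC
Y = (0.000208 + j0.000198) S
|Y| = 0.000288 S → |Z| = 1/|Y| = 3480 Ω, ∠Z = −∠Y = -43.6°

288 μS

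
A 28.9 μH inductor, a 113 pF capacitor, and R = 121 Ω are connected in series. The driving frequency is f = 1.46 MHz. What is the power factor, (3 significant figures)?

ω = 2πf = 9.173e+06 rad/s
X_L = ωL = 265 Ω
X_C = 1/(ωC) = 965 Ω
Net reactance X = X_L − X_C = -700 Ω
Z = 121 − j700 Ω
|Z| = √(121² + 700²) = 710 Ω
∠Z = arctan(-700/121) = -80.2°
cos φ = cos(-80.2°) = 0.170

0.170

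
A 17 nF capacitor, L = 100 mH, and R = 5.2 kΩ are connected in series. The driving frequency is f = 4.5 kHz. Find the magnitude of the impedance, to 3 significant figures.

ω = 2πf = 28270 rad/s
X_L = ωL = 2830 Ω
X_C = 1/(ωC) = 2080 Ω
Net reactance X = X_L − X_C = 747 Ω
Z = 5200 + j747 Ω
|Z| = √(5200² + 747²) = 5250 Ω

5250 Ω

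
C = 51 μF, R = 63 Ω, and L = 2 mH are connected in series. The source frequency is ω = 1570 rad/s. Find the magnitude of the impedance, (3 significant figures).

63.7 Ω

X_L = ωL = 3.14 Ω
X_C = 1/(ωC) = 12.5 Ω
Net reactance X = X_L − X_C = -9.35 Ω
Z = 63.0 − j9.35 Ω
|Z| = √(63.0² + 9.35²) = 63.7 Ω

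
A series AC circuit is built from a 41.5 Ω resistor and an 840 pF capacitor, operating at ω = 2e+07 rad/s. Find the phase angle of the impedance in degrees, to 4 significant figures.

-55.12°

X_C = 1/(ωC) = 59.52 Ω
Z = 41.50 − j59.52 Ω
|Z| = √(41.50² + 59.52²) = 72.56 Ω
∠Z = arctan(-59.52/41.50) = -55.12°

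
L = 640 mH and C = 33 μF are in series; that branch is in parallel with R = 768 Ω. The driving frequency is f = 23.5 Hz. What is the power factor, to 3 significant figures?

ω = 2πf = 147.7 rad/s
X_L = ωL = 94.5 Ω
X_C = 1/(ωC) = 205 Ω
Branch 1: Z₁ = R = 768 Ω
Branch 2 (series LC): Z₂ = j(X_L − X_C) = −j111 Ω
Parallel: Z = Z₁Z₂/(Z₁+Z₂), |Z| = 110 Ω, ∠Z = -81.8°
cos φ = cos(-81.8°) = 0.143

0.143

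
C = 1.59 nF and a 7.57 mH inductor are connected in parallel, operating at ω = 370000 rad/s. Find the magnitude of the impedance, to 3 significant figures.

4320 Ω

X_L = ωL = 2800 Ω
X_C = 1/(ωC) = 1700 Ω
Parallel: admittances add. Y = 1/(jωL) + jωC
Y = (0 + j0.000231) S
|Y| = 0.000231 S → |Z| = 1/|Y| = 4320 Ω, ∠Z = −∠Y = -90.0°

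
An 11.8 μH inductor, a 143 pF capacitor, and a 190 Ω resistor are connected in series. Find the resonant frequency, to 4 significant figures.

ω₀ = 1/√(LC) = 1/√(1.18e-05 × 1.43e-10) = 2.434e+07 rad/s
f₀ = ω₀/(2π) = 3.874 MHz

3.874 MHz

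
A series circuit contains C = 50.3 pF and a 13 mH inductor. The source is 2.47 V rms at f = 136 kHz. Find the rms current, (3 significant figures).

203 μA

ω = 2πf = 854500 rad/s
X_L = ωL = 11100 Ω
X_C = 1/(ωC) = 23300 Ω
Net reactance X = X_L − X_C = -12200 Ω
Z = − j12200 Ω
|Z| = √(0² + 12200²) = 12200 Ω
I = V/|Z| = 2.47/12200 = 203 μA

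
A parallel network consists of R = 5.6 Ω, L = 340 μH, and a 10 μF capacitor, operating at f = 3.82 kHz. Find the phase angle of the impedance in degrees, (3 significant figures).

-33.3°

ω = 2πf = 24000 rad/s
X_L = ωL = 8.16 Ω
X_C = 1/(ωC) = 4.17 Ω
Parallel: admittances add. Y = 1/R + 1/(jωL) + jωC
Y = (0.179 + j0.117) S
|Y| = 0.214 S → |Z| = 1/|Y| = 4.68 Ω, ∠Z = −∠Y = -33.3°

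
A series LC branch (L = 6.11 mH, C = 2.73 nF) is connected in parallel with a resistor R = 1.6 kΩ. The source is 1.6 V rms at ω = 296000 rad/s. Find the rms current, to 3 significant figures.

2.97 mA

X_L = ωL = 1810 Ω
X_C = 1/(ωC) = 1240 Ω
Branch 1: Z₁ = R = 1600 Ω
Branch 2 (series LC): Z₂ = j(X_L − X_C) = j571 Ω
Parallel: Z = Z₁Z₂/(Z₁+Z₂), |Z| = 538 Ω, ∠Z = 70.4°
I = V/|Z| = 1.6/538 = 2.97 mA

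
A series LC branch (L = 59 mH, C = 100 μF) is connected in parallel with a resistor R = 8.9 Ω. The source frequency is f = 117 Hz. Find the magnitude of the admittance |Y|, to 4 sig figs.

ω = 2πf = 735.1 rad/s
X_L = ωL = 43.37 Ω
X_C = 1/(ωC) = 13.60 Ω
Branch 1: Z₁ = R = 8.900 Ω
Branch 2 (series LC): Z₂ = j(X_L − X_C) = j29.77 Ω
Parallel: Z = Z₁Z₂/(Z₁+Z₂), |Z| = 8.527 Ω, ∠Z = 16.64°
|Y| = 1/|Z| = 117.3 mS

117.3 mS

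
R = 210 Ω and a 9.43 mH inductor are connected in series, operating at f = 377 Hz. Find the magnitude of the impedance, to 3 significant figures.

211 Ω

ω = 2πf = 2369 rad/s
X_L = ωL = 22.3 Ω
Z = 210 + j22.3 Ω
|Z| = √(210² + 22.3²) = 211 Ω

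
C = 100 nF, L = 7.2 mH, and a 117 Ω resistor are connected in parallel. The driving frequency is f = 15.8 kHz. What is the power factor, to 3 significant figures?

ω = 2πf = 99270 rad/s
X_L = ωL = 715 Ω
X_C = 1/(ωC) = 101 Ω
Parallel: admittances add. Y = 1/R + 1/(jωL) + jωC
Y = (0.00855 + j0.00853) S
|Y| = 0.0121 S → |Z| = 1/|Y| = 82.8 Ω, ∠Z = −∠Y = -44.9°
cos φ = cos(-44.9°) = 0.708

0.708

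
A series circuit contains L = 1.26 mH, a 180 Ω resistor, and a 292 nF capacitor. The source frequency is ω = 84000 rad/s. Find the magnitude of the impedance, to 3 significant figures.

191 Ω

X_L = ωL = 106 Ω
X_C = 1/(ωC) = 40.8 Ω
Net reactance X = X_L − X_C = 65.1 Ω
Z = 180 + j65.1 Ω
|Z| = √(180² + 65.1²) = 191 Ω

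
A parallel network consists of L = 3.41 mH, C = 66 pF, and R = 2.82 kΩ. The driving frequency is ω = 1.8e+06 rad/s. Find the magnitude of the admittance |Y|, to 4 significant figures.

357.3 μS

X_L = ωL = 6138 Ω
X_C = 1/(ωC) = 8418 Ω
Parallel: admittances add. Y = 1/R + 1/(jωL) + jωC
Y = (0.0003546 − j4.412e-05) S
|Y| = 0.0003573 S → |Z| = 1/|Y| = 2798 Ω, ∠Z = −∠Y = 7.092°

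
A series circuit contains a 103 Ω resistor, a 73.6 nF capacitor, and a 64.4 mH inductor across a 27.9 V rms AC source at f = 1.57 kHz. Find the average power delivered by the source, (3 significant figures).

143 mW

ω = 2πf = 9865 rad/s
X_L = ωL = 635 Ω
X_C = 1/(ωC) = 1380 Ω
Net reactance X = X_L − X_C = -742 Ω
Z = 103 − j742 Ω
|Z| = √(103² + 742²) = 749 Ω
∠Z = arctan(-742/103) = -82.1°
I = V/|Z| = 37.2 mA
P = VI cos φ = 27.9 × 0.0372 × cos(-82.1°) = 143 mW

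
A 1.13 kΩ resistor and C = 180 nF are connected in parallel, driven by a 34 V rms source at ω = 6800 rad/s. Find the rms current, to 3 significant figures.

51.4 mA

X_C = 1/(ωC) = 817 Ω
Parallel: admittances add. Y = 1/R + jωC
Y = (0.000885 + j0.00122) S
|Y| = 0.00151 S → |Z| = 1/|Y| = 662 Ω, ∠Z = −∠Y = -54.1°
I = V/|Z| = 34/662 = 51.4 mA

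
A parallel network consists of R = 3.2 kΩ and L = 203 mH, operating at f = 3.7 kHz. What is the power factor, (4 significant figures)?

ω = 2πf = 23250 rad/s
X_L = ωL = 4719 Ω
Parallel: admittances add. Y = 1/R + 1/(jωL)
Y = (0.0003125 − j0.0002119) S
|Y| = 0.0003776 S → |Z| = 1/|Y| = 2649 Ω, ∠Z = −∠Y = 34.14°
cos φ = cos(34.14°) = 0.8277

0.8277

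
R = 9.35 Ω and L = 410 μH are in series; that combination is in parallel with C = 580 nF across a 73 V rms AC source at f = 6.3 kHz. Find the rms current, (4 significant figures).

ω = 2πf = 39580 rad/s
X_L = ωL = 16.23 Ω
X_C = 1/(ωC) = 43.56 Ω
Branch 1 (R+jX_L): Z₁ = 9.350 + j16.23 Ω, |Z₁| = 18.73 Ω
Branch 2 (−jX_C): Z₂ = −j43.56 Ω
Parallel: Z = Z₁Z₂/(Z₁+Z₂), |Z| = 28.25 Ω, ∠Z = 41.16°
I = V/|Z| = 73/28.25 = 2.584 A

2.584 A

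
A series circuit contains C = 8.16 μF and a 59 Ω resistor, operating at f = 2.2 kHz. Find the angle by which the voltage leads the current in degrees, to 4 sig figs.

-8.546°

ω = 2πf = 13820 rad/s
X_C = 1/(ωC) = 8.866 Ω
Z = 59.00 − j8.866 Ω
|Z| = √(59.00² + 8.866²) = 59.66 Ω
∠Z = arctan(-8.866/59.00) = -8.546°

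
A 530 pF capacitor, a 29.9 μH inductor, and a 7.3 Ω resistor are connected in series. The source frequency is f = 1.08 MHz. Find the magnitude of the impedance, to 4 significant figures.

ω = 2πf = 6.786e+06 rad/s
X_L = ωL = 202.9 Ω
X_C = 1/(ωC) = 278.0 Ω
Net reactance X = X_L − X_C = -75.15 Ω
Z = 7.300 − j75.15 Ω
|Z| = √(7.300² + 75.15²) = 75.51 Ω

75.51 Ω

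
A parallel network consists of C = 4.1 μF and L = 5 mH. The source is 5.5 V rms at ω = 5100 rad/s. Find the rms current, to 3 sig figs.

X_L = ωL = 25.5 Ω
X_C = 1/(ωC) = 47.8 Ω
Parallel: admittances add. Y = 1/(jωL) + jωC
Y = (0 − j0.0183) S
|Y| = 0.0183 S → |Z| = 1/|Y| = 54.6 Ω, ∠Z = −∠Y = 90.0°
I = V/|Z| = 5.5/54.6 = 101 mA

101 mA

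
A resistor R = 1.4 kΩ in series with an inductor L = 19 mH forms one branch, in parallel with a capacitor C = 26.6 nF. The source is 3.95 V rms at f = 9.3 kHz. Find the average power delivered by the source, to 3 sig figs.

ω = 2πf = 58430 rad/s
X_L = ωL = 1110 Ω
X_C = 1/(ωC) = 643 Ω
Branch 1 (R+jX_L): Z₁ = 1400 + j1110 Ω, |Z₁| = 1790 Ω
Branch 2 (−jX_C): Z₂ = −j643 Ω
Parallel: Z = Z₁Z₂/(Z₁+Z₂), |Z| = 779 Ω, ∠Z = -70.0°
I = V/|Z| = 5.07 mA
P = VI cos φ = 3.95 × 0.00507 × cos(-70.0°) = 6.84 mW

6.84 mW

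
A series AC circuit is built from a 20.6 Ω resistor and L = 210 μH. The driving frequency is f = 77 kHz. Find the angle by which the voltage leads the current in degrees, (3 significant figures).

ω = 2πf = 483800 rad/s
X_L = ωL = 102 Ω
Z = 20.6 + j102 Ω
|Z| = √(20.6² + 102²) = 104 Ω
∠Z = arctan(102/20.6) = 78.5°

78.5°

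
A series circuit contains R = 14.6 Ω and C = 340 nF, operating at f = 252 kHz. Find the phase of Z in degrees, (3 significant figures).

-7.25°

ω = 2πf = 1.583e+06 rad/s
X_C = 1/(ωC) = 1.86 Ω
Z = 14.6 − j1.86 Ω
|Z| = √(14.6² + 1.86²) = 14.7 Ω
∠Z = arctan(-1.86/14.6) = -7.25°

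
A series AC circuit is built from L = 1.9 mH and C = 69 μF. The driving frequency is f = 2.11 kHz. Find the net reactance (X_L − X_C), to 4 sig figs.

24.10 Ω

ω = 2πf = 13260 rad/s
X_L = ωL = 25.19 Ω
X_C = 1/(ωC) = 1.093 Ω
X = 25.19 − 1.093 = 24.10 Ω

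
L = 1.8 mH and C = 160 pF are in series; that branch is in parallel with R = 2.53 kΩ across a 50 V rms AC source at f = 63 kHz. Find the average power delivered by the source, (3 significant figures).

988 mW

ω = 2πf = 395800 rad/s
X_L = ωL = 713 Ω
X_C = 1/(ωC) = 15800 Ω
Branch 1: Z₁ = R = 2530 Ω
Branch 2 (series LC): Z₂ = j(X_L − X_C) = −j15100 Ω
Parallel: Z = Z₁Z₂/(Z₁+Z₂), |Z| = 2500 Ω, ∠Z = -9.53°
I = V/|Z| = 20.0 mA
P = VI cos φ = 50 × 0.0200 × cos(-9.53°) = 988 mW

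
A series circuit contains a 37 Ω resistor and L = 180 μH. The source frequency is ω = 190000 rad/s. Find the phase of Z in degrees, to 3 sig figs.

X_L = ωL = 34.2 Ω
Z = 37.0 + j34.2 Ω
|Z| = √(37.0² + 34.2²) = 50.4 Ω
∠Z = arctan(34.2/37.0) = 42.7°

42.7°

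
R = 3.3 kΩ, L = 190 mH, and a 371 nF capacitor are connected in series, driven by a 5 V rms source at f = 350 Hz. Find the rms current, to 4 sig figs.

ω = 2πf = 2199 rad/s
X_L = ωL = 417.8 Ω
X_C = 1/(ωC) = 1226 Ω
Net reactance X = X_L − X_C = -807.9 Ω
Z = 3300 − j807.9 Ω
|Z| = √(3300² + 807.9²) = 3397 Ω
I = V/|Z| = 5/3397 = 1.472 mA

1.472 mA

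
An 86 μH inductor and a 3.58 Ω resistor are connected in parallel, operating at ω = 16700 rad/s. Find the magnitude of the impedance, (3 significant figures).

1.33 Ω

X_L = ωL = 1.44 Ω
Parallel: admittances add. Y = 1/R + 1/(jωL)
Y = (0.279 − j0.696) S
|Y| = 0.750 S → |Z| = 1/|Y| = 1.33 Ω, ∠Z = −∠Y = 68.1°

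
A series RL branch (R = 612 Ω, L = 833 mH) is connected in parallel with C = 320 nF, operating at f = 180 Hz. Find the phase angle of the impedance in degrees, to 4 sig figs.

ω = 2πf = 1131 rad/s
X_L = ωL = 942.1 Ω
X_C = 1/(ωC) = 2763 Ω
Branch 1 (R+jX_L): Z₁ = 612.0 + j942.1 Ω, |Z₁| = 1123 Ω
Branch 2 (−jX_C): Z₂ = −j2763 Ω
Parallel: Z = Z₁Z₂/(Z₁+Z₂), |Z| = 1616 Ω, ∠Z = 38.42°

38.42°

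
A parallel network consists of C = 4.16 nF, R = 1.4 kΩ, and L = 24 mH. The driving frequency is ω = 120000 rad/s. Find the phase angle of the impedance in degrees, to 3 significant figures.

-12.0°

X_L = ωL = 2880 Ω
X_C = 1/(ωC) = 2000 Ω
Parallel: admittances add. Y = 1/R + 1/(jωL) + jωC
Y = (0.000714 + j0.000152) S
|Y| = 0.000730 S → |Z| = 1/|Y| = 1370 Ω, ∠Z = −∠Y = -12.0°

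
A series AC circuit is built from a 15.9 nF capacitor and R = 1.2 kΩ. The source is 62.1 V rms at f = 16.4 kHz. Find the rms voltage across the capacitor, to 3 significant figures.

ω = 2πf = 103000 rad/s
X_C = 1/(ωC) = 610 Ω
Z = 1200 − j610 Ω
|Z| = √(1200² + 610²) = 1350 Ω
I = V/|Z| = 46.1 mA
V_C = I·|Z_C| = 0.0461 × 610 = 28.2 V

28.2 V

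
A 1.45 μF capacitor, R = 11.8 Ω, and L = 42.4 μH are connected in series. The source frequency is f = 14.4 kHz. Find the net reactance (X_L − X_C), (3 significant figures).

-3.79 Ω

ω = 2πf = 90480 rad/s
X_L = ωL = 3.84 Ω
X_C = 1/(ωC) = 7.62 Ω
X = 3.84 − 7.62 = -3.79 Ω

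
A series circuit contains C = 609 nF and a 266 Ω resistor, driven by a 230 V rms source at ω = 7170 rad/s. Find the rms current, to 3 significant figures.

655 mA

X_C = 1/(ωC) = 229 Ω
Z = 266 − j229 Ω
|Z| = √(266² + 229²) = 351 Ω
I = V/|Z| = 230/351 = 655 mA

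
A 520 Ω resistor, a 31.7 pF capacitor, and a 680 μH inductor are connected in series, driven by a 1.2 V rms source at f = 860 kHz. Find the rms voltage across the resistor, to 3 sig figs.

ω = 2πf = 5.404e+06 rad/s
X_L = ωL = 3670 Ω
X_C = 1/(ωC) = 5840 Ω
Net reactance X = X_L − X_C = -2160 Ω
Z = 520 − j2160 Ω
|Z| = √(520² + 2160²) = 2230 Ω
I = V/|Z| = 539 μA
V_R = I·|Z_R| = 0.000539 × 520 = 0.280 V

0.280 V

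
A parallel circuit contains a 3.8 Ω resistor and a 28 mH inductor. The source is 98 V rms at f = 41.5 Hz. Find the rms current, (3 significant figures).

29.1 A

ω = 2πf = 260.8 rad/s
X_L = ωL = 7.30 Ω
Parallel: admittances add. Y = 1/R + 1/(jωL)
Y = (0.263 − j0.137) S
|Y| = 0.297 S → |Z| = 1/|Y| = 3.37 Ω, ∠Z = −∠Y = 27.5°
I = V/|Z| = 98/3.37 = 29.1 A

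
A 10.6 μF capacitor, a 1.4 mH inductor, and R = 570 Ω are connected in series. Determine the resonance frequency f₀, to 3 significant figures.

1.31 kHz

ω₀ = 1/√(LC) = 1/√(0.0014 × 1.06e-05) = 8209 rad/s
f₀ = ω₀/(2π) = 1.31 kHz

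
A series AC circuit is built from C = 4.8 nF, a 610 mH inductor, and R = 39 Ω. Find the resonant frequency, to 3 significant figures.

ω₀ = 1/√(LC) = 1/√(0.61 × 4.8e-09) = 18480 rad/s
f₀ = ω₀/(2π) = 2.94 kHz

2.94 kHz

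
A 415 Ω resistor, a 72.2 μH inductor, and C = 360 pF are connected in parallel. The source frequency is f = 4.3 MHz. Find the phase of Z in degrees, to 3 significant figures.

-75.3°

ω = 2πf = 2.702e+07 rad/s
X_L = ωL = 1950 Ω
X_C = 1/(ωC) = 103 Ω
Parallel: admittances add. Y = 1/R + 1/(jωL) + jωC
Y = (0.00241 + j0.00921) S
|Y| = 0.00952 S → |Z| = 1/|Y| = 105 Ω, ∠Z = −∠Y = -75.3°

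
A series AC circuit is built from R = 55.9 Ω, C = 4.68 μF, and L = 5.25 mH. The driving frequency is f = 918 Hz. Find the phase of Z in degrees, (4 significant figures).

-6.899°

ω = 2πf = 5768 rad/s
X_L = ωL = 30.28 Ω
X_C = 1/(ωC) = 37.05 Ω
Net reactance X = X_L − X_C = -6.763 Ω
Z = 55.90 − j6.763 Ω
|Z| = √(55.90² + 6.763²) = 56.31 Ω
∠Z = arctan(-6.763/55.90) = -6.899°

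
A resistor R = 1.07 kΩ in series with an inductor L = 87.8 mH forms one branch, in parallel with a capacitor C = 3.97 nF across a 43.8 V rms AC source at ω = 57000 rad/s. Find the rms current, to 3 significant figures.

2.36 mA

X_L = ωL = 5000 Ω
X_C = 1/(ωC) = 4420 Ω
Branch 1 (R+jX_L): Z₁ = 1070 + j5000 Ω, |Z₁| = 5120 Ω
Branch 2 (−jX_C): Z₂ = −j4420 Ω
Parallel: Z = Z₁Z₂/(Z₁+Z₂), |Z| = 18500 Ω, ∠Z = -40.8°
I = V/|Z| = 43.8/18500 = 2.36 mA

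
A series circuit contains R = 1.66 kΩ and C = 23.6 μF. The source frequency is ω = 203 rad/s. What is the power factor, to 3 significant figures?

X_C = 1/(ωC) = 209 Ω
Z = 1660 − j209 Ω
|Z| = √(1660² + 209²) = 1670 Ω
∠Z = arctan(-209/1660) = -7.17°
cos φ = cos(-7.17°) = 0.992

0.992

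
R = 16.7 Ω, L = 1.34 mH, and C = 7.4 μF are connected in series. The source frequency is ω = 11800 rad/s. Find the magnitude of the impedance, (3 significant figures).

X_L = ωL = 15.8 Ω
X_C = 1/(ωC) = 11.5 Ω
Net reactance X = X_L − X_C = 4.36 Ω
Z = 16.7 + j4.36 Ω
|Z| = √(16.7² + 4.36²) = 17.3 Ω

17.3 Ω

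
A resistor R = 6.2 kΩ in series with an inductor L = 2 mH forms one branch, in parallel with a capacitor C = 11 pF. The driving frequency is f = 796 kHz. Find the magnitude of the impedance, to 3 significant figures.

ω = 2πf = 5.001e+06 rad/s
X_L = ωL = 10000 Ω
X_C = 1/(ωC) = 18200 Ω
Branch 1 (R+jX_L): Z₁ = 6200 + j10000 Ω, |Z₁| = 11800 Ω
Branch 2 (−jX_C): Z₂ = −j18200 Ω
Parallel: Z = Z₁Z₂/(Z₁+Z₂), |Z| = 20900 Ω, ∠Z = 21.0°

20900 Ω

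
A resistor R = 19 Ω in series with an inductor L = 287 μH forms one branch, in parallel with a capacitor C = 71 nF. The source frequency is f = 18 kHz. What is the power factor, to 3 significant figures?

0.669

ω = 2πf = 113100 rad/s
X_L = ωL = 32.5 Ω
X_C = 1/(ωC) = 125 Ω
Branch 1 (R+jX_L): Z₁ = 19.0 + j32.5 Ω, |Z₁| = 37.6 Ω
Branch 2 (−jX_C): Z₂ = −j125 Ω
Parallel: Z = Z₁Z₂/(Z₁+Z₂), |Z| = 49.8 Ω, ∠Z = 48.0°
cos φ = cos(48.0°) = 0.669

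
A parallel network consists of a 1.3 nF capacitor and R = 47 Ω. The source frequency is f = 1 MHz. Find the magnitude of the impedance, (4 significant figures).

43.88 Ω

ω = 2πf = 6.283e+06 rad/s
X_C = 1/(ωC) = 122.4 Ω
Parallel: admittances add. Y = 1/R + jωC
Y = (0.02128 + j0.008168) S
|Y| = 0.02279 S → |Z| = 1/|Y| = 43.88 Ω, ∠Z = −∠Y = -21.00°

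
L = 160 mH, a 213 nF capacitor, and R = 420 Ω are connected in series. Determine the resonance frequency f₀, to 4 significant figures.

862.1 Hz

ω₀ = 1/√(LC) = 1/√(0.16 × 2.13e-07) = 5417 rad/s
f₀ = ω₀/(2π) = 862.1 Hz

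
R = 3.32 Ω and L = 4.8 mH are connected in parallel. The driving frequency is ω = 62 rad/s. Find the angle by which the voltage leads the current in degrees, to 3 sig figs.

84.9°

X_L = ωL = 0.298 Ω
Parallel: admittances add. Y = 1/R + 1/(jωL)
Y = (0.301 − j3.36) S
|Y| = 3.37 S → |Z| = 1/|Y| = 0.296 Ω, ∠Z = −∠Y = 84.9°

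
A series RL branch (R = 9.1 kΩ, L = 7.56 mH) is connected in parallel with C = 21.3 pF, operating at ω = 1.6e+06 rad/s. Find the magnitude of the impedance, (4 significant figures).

22780 Ω

X_L = ωL = 12100 Ω
X_C = 1/(ωC) = 29340 Ω
Branch 1 (R+jX_L): Z₁ = 9100 + j12100 Ω, |Z₁| = 15140 Ω
Branch 2 (−jX_C): Z₂ = −j29340 Ω
Parallel: Z = Z₁Z₂/(Z₁+Z₂), |Z| = 22780 Ω, ∠Z = 25.23°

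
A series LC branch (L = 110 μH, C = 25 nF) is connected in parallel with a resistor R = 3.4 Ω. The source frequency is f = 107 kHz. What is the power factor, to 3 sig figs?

0.973

ω = 2πf = 672300 rad/s
X_L = ωL = 74.0 Ω
X_C = 1/(ωC) = 59.5 Ω
Branch 1: Z₁ = R = 3.40 Ω
Branch 2 (series LC): Z₂ = j(X_L − X_C) = j14.5 Ω
Parallel: Z = Z₁Z₂/(Z₁+Z₂), |Z| = 3.31 Ω, ∠Z = 13.2°
cos φ = cos(13.2°) = 0.973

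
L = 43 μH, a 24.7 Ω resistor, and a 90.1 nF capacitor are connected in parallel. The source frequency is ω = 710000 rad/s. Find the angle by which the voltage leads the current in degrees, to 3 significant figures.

-37.6°

X_L = ωL = 30.5 Ω
X_C = 1/(ωC) = 15.6 Ω
Parallel: admittances add. Y = 1/R + 1/(jωL) + jωC
Y = (0.0405 + j0.0312) S
|Y| = 0.0511 S → |Z| = 1/|Y| = 19.6 Ω, ∠Z = −∠Y = -37.6°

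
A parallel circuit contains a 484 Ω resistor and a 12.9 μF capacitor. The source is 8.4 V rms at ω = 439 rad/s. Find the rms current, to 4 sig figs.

X_C = 1/(ωC) = 176.6 Ω
Parallel: admittances add. Y = 1/R + jωC
Y = (0.002066 + j0.005663) S
|Y| = 0.006028 S → |Z| = 1/|Y| = 165.9 Ω, ∠Z = −∠Y = -69.96°
I = V/|Z| = 8.4/165.9 = 50.64 mA

50.64 mA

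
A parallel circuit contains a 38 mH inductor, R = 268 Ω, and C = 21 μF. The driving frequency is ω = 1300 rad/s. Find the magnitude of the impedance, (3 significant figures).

125 Ω

X_L = ωL = 49.4 Ω
X_C = 1/(ωC) = 36.6 Ω
Parallel: admittances add. Y = 1/R + 1/(jωL) + jωC
Y = (0.00373 + j0.00706) S
|Y| = 0.00798 S → |Z| = 1/|Y| = 125 Ω, ∠Z = −∠Y = -62.1°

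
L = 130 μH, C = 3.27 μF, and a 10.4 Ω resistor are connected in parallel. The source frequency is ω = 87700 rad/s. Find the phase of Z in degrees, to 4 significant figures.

-64.22°

X_L = ωL = 11.40 Ω
X_C = 1/(ωC) = 3.487 Ω
Parallel: admittances add. Y = 1/R + 1/(jωL) + jωC
Y = (0.09615 + j0.1991) S
|Y| = 0.2211 S → |Z| = 1/|Y| = 4.523 Ω, ∠Z = −∠Y = -64.22°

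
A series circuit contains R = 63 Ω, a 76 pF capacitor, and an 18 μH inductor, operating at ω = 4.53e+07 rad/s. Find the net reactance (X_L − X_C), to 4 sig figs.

X_L = ωL = 815.4 Ω
X_C = 1/(ωC) = 290.5 Ω
X = 815.4 − 290.5 = 524.9 Ω

524.9 Ω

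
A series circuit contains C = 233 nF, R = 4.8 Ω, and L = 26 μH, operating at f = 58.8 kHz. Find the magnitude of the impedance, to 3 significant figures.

ω = 2πf = 369500 rad/s
X_L = ωL = 9.61 Ω
X_C = 1/(ωC) = 11.6 Ω
Net reactance X = X_L − X_C = -2.01 Ω
Z = 4.80 − j2.01 Ω
|Z| = √(4.80² + 2.01²) = 5.20 Ω

5.20 Ω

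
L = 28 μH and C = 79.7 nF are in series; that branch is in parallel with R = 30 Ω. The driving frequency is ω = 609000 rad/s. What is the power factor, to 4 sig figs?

X_L = ωL = 17.05 Ω
X_C = 1/(ωC) = 20.60 Ω
Branch 1: Z₁ = R = 30.00 Ω
Branch 2 (series LC): Z₂ = j(X_L − X_C) = −j3.551 Ω
Parallel: Z = Z₁Z₂/(Z₁+Z₂), |Z| = 3.526 Ω, ∠Z = -83.25°
cos φ = cos(-83.25°) = 0.1175

0.1175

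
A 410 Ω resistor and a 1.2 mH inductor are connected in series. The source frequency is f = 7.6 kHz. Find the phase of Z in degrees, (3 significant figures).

7.96°

ω = 2πf = 47750 rad/s
X_L = ωL = 57.3 Ω
Z = 410 + j57.3 Ω
|Z| = √(410² + 57.3²) = 414 Ω
∠Z = arctan(57.3/410) = 7.96°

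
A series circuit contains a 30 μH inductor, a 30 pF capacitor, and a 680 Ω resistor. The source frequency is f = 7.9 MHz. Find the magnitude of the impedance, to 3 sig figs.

ω = 2πf = 4.964e+07 rad/s
X_L = ωL = 1490 Ω
X_C = 1/(ωC) = 672 Ω
Net reactance X = X_L − X_C = 818 Ω
Z = 680 + j818 Ω
|Z| = √(680² + 818²) = 1060 Ω

1060 Ω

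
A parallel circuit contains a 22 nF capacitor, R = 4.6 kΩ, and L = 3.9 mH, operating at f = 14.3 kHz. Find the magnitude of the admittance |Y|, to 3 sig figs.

ω = 2πf = 89850 rad/s
X_L = ωL = 350 Ω
X_C = 1/(ωC) = 506 Ω
Parallel: admittances add. Y = 1/R + 1/(jωL) + jωC
Y = (0.000217 − j0.000877) S
|Y| = 0.000904 S → |Z| = 1/|Y| = 1110 Ω, ∠Z = −∠Y = 76.1°

904 μS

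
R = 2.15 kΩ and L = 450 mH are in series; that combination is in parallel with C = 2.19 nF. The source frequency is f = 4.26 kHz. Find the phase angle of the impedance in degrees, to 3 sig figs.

ω = 2πf = 26770 rad/s
X_L = ωL = 12000 Ω
X_C = 1/(ωC) = 17100 Ω
Branch 1 (R+jX_L): Z₁ = 2150 + j12000 Ω, |Z₁| = 12200 Ω
Branch 2 (−jX_C): Z₂ = −j17100 Ω
Parallel: Z = Z₁Z₂/(Z₁+Z₂), |Z| = 38300 Ω, ∠Z = 56.7°

56.7°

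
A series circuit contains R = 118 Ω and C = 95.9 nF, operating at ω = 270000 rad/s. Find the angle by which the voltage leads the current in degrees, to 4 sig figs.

-18.12°

X_C = 1/(ωC) = 38.62 Ω
Z = 118.0 − j38.62 Ω
|Z| = √(118.0² + 38.62²) = 124.2 Ω
∠Z = arctan(-38.62/118.0) = -18.12°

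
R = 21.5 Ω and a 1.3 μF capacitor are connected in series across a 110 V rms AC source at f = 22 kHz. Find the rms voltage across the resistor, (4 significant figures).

106.5 V

ω = 2πf = 138200 rad/s
X_C = 1/(ωC) = 5.565 Ω
Z = 21.50 − j5.565 Ω
|Z| = √(21.50² + 5.565²) = 22.21 Ω
I = V/|Z| = 4.953 A
V_R = I·|Z_R| = 4.953 × 21.50 = 106.5 V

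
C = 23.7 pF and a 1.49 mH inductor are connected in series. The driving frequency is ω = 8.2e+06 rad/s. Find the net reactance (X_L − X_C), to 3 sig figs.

7070 Ω

X_L = ωL = 12200 Ω
X_C = 1/(ωC) = 5150 Ω
X = 12200 − 5150 = 7070 Ω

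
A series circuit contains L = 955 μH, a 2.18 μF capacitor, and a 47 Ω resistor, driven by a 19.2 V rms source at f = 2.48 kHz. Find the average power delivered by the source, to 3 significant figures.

ω = 2πf = 15580 rad/s
X_L = ωL = 14.9 Ω
X_C = 1/(ωC) = 29.4 Ω
Net reactance X = X_L − X_C = -14.6 Ω
Z = 47.0 − j14.6 Ω
|Z| = √(47.0² + 14.6²) = 49.2 Ω
∠Z = arctan(-14.6/47.0) = -17.2°
I = V/|Z| = 390 mA
P = VI cos φ = 19.2 × 0.390 × cos(-17.2°) = 7.16 W

7.16 W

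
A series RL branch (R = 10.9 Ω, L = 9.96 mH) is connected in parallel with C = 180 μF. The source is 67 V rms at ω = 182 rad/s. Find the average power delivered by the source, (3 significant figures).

X_L = ωL = 1.81 Ω
X_C = 1/(ωC) = 30.5 Ω
Branch 1 (R+jX_L): Z₁ = 10.9 + j1.81 Ω, |Z₁| = 11.0 Ω
Branch 2 (−jX_C): Z₂ = −j30.5 Ω
Parallel: Z = Z₁Z₂/(Z₁+Z₂), |Z| = 11.0 Ω, ∠Z = -11.3°
I = V/|Z| = 6.10 A
P = VI cos φ = 67 × 6.10 × cos(-11.3°) = 401 W

401 W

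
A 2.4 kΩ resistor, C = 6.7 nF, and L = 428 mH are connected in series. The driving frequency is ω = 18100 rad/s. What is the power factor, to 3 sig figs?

X_L = ωL = 7750 Ω
X_C = 1/(ωC) = 8250 Ω
Net reactance X = X_L − X_C = -499 Ω
Z = 2400 − j499 Ω
|Z| = √(2400² + 499²) = 2450 Ω
∠Z = arctan(-499/2400) = -11.8°
cos φ = cos(-11.8°) = 0.979

0.979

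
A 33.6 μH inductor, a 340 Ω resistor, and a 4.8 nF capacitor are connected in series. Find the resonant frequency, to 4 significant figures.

ω₀ = 1/√(LC) = 1/√(3.36e-05 × 4.8e-09) = 2.49e+06 rad/s
f₀ = ω₀/(2π) = 396.3 kHz

396.3 kHz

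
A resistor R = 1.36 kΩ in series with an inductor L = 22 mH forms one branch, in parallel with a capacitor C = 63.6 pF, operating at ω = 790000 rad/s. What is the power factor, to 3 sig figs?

0.542

X_L = ωL = 17400 Ω
X_C = 1/(ωC) = 19900 Ω
Branch 1 (R+jX_L): Z₁ = 1360 + j17400 Ω, |Z₁| = 17400 Ω
Branch 2 (−jX_C): Z₂ = −j19900 Ω
Parallel: Z = Z₁Z₂/(Z₁+Z₂), |Z| = 121000 Ω, ∠Z = 57.2°
cos φ = cos(57.2°) = 0.542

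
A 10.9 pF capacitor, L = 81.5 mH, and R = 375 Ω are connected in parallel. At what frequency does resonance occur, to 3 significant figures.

ω₀ = 1/√(LC) = 1/√(0.0815 × 1.09e-11) = 1.061e+06 rad/s
f₀ = ω₀/(2π) = 169 kHz

169 kHz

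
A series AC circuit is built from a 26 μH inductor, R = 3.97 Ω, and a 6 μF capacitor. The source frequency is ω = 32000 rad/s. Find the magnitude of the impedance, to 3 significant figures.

5.91 Ω

X_L = ωL = 0.832 Ω
X_C = 1/(ωC) = 5.21 Ω
Net reactance X = X_L − X_C = -4.38 Ω
Z = 3.97 − j4.38 Ω
|Z| = √(3.97² + 4.38²) = 5.91 Ω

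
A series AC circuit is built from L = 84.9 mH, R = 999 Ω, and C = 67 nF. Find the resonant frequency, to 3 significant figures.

2.11 kHz

ω₀ = 1/√(LC) = 1/√(0.0849 × 6.7e-08) = 13260 rad/s
f₀ = ω₀/(2π) = 2.11 kHz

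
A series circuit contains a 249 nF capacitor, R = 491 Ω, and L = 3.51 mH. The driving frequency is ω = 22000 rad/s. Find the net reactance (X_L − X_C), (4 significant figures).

X_L = ωL = 77.22 Ω
X_C = 1/(ωC) = 182.5 Ω
X = 77.22 − 182.5 = -105.3 Ω

-105.3 Ω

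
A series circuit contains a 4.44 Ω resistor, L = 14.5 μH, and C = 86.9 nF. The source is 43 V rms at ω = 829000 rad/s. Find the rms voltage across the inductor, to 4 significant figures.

107.4 V

X_L = ωL = 12.02 Ω
X_C = 1/(ωC) = 13.88 Ω
Net reactance X = X_L − X_C = -1.861 Ω
Z = 4.440 − j1.861 Ω
|Z| = √(4.440² + 1.861²) = 4.814 Ω
I = V/|Z| = 8.932 A
V_L = I·|Z_L| = 8.932 × 12.02 = 107.4 V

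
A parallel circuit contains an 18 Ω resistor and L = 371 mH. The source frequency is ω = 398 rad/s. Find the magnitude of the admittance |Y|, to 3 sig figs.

56.0 mS

X_L = ωL = 148 Ω
Parallel: admittances add. Y = 1/R + 1/(jωL)
Y = (0.0556 − j0.00677) S
|Y| = 0.0560 S → |Z| = 1/|Y| = 17.9 Ω, ∠Z = −∠Y = 6.95°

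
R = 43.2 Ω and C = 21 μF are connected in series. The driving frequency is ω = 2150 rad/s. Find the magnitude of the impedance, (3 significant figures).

X_C = 1/(ωC) = 22.1 Ω
Z = 43.2 − j22.1 Ω
|Z| = √(43.2² + 22.1²) = 48.5 Ω

48.5 Ω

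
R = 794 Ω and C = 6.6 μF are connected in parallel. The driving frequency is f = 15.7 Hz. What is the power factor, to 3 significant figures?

ω = 2πf = 98.65 rad/s
X_C = 1/(ωC) = 1540 Ω
Parallel: admittances add. Y = 1/R + jωC
Y = (0.00126 + j0.000651) S
|Y| = 0.00142 S → |Z| = 1/|Y| = 705 Ω, ∠Z = −∠Y = -27.3°
cos φ = cos(-27.3°) = 0.888

0.888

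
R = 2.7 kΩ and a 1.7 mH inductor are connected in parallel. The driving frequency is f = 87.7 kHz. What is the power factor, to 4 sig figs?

ω = 2πf = 551000 rad/s
X_L = ωL = 936.8 Ω
Parallel: admittances add. Y = 1/R + 1/(jωL)
Y = (0.0003704 − j0.001068) S
|Y| = 0.001130 S → |Z| = 1/|Y| = 885.0 Ω, ∠Z = −∠Y = 70.87°
cos φ = cos(70.87°) = 0.3278

0.3278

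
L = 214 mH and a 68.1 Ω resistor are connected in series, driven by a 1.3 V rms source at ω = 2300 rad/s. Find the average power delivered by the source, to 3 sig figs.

466 μW

X_L = ωL = 492 Ω
Z = 68.1 + j492 Ω
|Z| = √(68.1² + 492²) = 497 Ω
∠Z = arctan(492/68.1) = 82.1°
I = V/|Z| = 2.62 mA
P = VI cos φ = 1.3 × 0.00262 × cos(82.1°) = 466 μW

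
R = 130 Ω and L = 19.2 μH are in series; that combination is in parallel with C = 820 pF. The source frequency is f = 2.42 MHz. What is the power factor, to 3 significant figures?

0.131

ω = 2πf = 1.521e+07 rad/s
X_L = ωL = 292 Ω
X_C = 1/(ωC) = 80.2 Ω
Branch 1 (R+jX_L): Z₁ = 130 + j292 Ω, |Z₁| = 320 Ω
Branch 2 (−jX_C): Z₂ = −j80.2 Ω
Parallel: Z = Z₁Z₂/(Z₁+Z₂), |Z| = 103 Ω, ∠Z = -82.5°
cos φ = cos(-82.5°) = 0.131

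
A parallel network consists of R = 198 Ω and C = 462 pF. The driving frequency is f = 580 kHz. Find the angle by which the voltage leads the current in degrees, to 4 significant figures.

-18.44°

ω = 2πf = 3.644e+06 rad/s
X_C = 1/(ωC) = 594.0 Ω
Parallel: admittances add. Y = 1/R + jωC
Y = (0.005051 + j0.001684) S
|Y| = 0.005324 S → |Z| = 1/|Y| = 187.8 Ω, ∠Z = −∠Y = -18.44°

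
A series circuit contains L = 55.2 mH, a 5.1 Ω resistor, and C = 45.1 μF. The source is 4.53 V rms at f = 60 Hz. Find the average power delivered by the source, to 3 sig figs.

71.2 mW

ω = 2πf = 377.0 rad/s
X_L = ωL = 20.8 Ω
X_C = 1/(ωC) = 58.8 Ω
Net reactance X = X_L − X_C = -38.0 Ω
Z = 5.10 − j38.0 Ω
|Z| = √(5.10² + 38.0²) = 38.3 Ω
∠Z = arctan(-38.0/5.10) = -82.4°
I = V/|Z| = 118 mA
P = VI cos φ = 4.53 × 0.118 × cos(-82.4°) = 71.2 mW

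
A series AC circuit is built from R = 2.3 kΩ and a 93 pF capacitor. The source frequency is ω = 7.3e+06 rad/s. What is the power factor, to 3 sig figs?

X_C = 1/(ωC) = 1470 Ω
Z = 2300 − j1470 Ω
|Z| = √(2300² + 1470²) = 2730 Ω
∠Z = arctan(-1470/2300) = -32.6°
cos φ = cos(-32.6°) = 0.842

0.842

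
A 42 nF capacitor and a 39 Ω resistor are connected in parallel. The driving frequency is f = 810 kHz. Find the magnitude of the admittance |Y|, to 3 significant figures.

215 mS

ω = 2πf = 5.089e+06 rad/s
X_C = 1/(ωC) = 4.68 Ω
Parallel: admittances add. Y = 1/R + jωC
Y = (0.0256 + j0.214) S
|Y| = 0.215 S → |Z| = 1/|Y| = 4.64 Ω, ∠Z = −∠Y = -83.2°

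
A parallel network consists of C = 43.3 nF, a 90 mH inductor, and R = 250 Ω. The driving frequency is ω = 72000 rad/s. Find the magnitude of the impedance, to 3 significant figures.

201 Ω

X_L = ωL = 6480 Ω
X_C = 1/(ωC) = 321 Ω
Parallel: admittances add. Y = 1/R + 1/(jωL) + jωC
Y = (0.00400 + j0.00296) S
|Y| = 0.00498 S → |Z| = 1/|Y| = 201 Ω, ∠Z = −∠Y = -36.5°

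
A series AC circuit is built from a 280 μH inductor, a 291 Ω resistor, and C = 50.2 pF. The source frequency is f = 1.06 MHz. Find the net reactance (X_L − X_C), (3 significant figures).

-1130 Ω

ω = 2πf = 6.66e+06 rad/s
X_L = ωL = 1860 Ω
X_C = 1/(ωC) = 2990 Ω
X = 1860 − 2990 = -1130 Ω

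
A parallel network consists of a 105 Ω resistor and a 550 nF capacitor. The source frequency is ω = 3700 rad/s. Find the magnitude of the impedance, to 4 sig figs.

102.7 Ω

X_C = 1/(ωC) = 491.4 Ω
Parallel: admittances add. Y = 1/R + jωC
Y = (0.009524 + j0.002035) S
|Y| = 0.009739 S → |Z| = 1/|Y| = 102.7 Ω, ∠Z = −∠Y = -12.06°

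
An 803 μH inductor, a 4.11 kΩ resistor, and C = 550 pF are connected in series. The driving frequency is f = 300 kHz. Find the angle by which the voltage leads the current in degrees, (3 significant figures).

ω = 2πf = 1.885e+06 rad/s
X_L = ωL = 1510 Ω
X_C = 1/(ωC) = 965 Ω
Net reactance X = X_L − X_C = 549 Ω
Z = 4110 + j549 Ω
|Z| = √(4110² + 549²) = 4150 Ω
∠Z = arctan(549/4110) = 7.61°

7.61°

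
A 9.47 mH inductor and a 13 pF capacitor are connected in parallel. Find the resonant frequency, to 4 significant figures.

ω₀ = 1/√(LC) = 1/√(0.00947 × 1.3e-11) = 2.85e+06 rad/s
f₀ = ω₀/(2π) = 453.6 kHz

453.6 kHz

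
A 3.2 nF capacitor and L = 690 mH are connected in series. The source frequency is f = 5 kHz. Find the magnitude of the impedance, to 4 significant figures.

ω = 2πf = 31420 rad/s
X_L = ωL = 21680 Ω
X_C = 1/(ωC) = 9947 Ω
Net reactance X = X_L − X_C = 11730 Ω
Z = j11730 Ω
|Z| = √(0² + 11730²) = 11730 Ω

11730 Ω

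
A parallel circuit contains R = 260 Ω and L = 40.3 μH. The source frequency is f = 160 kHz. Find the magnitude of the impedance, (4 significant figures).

40.03 Ω

ω = 2πf = 1.005e+06 rad/s
X_L = ωL = 40.51 Ω
Parallel: admittances add. Y = 1/R + 1/(jωL)
Y = (0.003846 − j0.02468) S
|Y| = 0.02498 S → |Z| = 1/|Y| = 40.03 Ω, ∠Z = −∠Y = 81.14°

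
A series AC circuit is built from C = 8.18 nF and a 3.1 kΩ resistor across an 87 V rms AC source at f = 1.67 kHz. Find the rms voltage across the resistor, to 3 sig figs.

22.4 V

ω = 2πf = 10490 rad/s
X_C = 1/(ωC) = 11700 Ω
Z = 3100 − j11700 Ω
|Z| = √(3100² + 11700²) = 12100 Ω
I = V/|Z| = 7.22 mA
V_R = I·|Z_R| = 0.00722 × 3100 = 22.4 V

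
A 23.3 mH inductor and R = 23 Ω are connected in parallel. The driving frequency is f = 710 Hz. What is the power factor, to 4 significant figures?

ω = 2πf = 4461 rad/s
X_L = ωL = 103.9 Ω
Parallel: admittances add. Y = 1/R + 1/(jωL)
Y = (0.04348 − j0.009621) S
|Y| = 0.04453 S → |Z| = 1/|Y| = 22.46 Ω, ∠Z = −∠Y = 12.48°
cos φ = cos(12.48°) = 0.9764

0.9764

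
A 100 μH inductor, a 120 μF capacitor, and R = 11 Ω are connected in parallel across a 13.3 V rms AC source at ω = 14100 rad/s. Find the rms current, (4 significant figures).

13.13 A

X_L = ωL = 1.410 Ω
X_C = 1/(ωC) = 0.5910 Ω
Parallel: admittances add. Y = 1/R + 1/(jωL) + jωC
Y = (0.09091 + j0.9828) S
|Y| = 0.9870 S → |Z| = 1/|Y| = 1.013 Ω, ∠Z = −∠Y = -84.72°
I = V/|Z| = 13.3/1.013 = 13.13 A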